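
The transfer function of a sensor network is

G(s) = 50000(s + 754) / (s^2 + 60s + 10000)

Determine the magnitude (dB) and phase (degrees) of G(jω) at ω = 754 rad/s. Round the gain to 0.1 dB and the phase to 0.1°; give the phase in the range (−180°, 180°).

At s = jω = j754:
zero (s+754): 754 + j754 → |·| = √(754²+754²) = √1137032 ≈ 1066.3, ∠ = arctan(754/754) ≈ 45.00°
quadratic: (j754)² + 60·j754 + 10000 = -558516 + j45240 → |·| ≈ 5.6035e+05, ∠ ≈ 175.37°
|G| = 50000 · 1066.3 / 5.6035e+05 ≈ 95.146
Gain = 20 log₁₀(95.146) ≈ 39.57 dB
∠G = 45.00° − 175.37° = -130.37°

39.6 dB, -130.4°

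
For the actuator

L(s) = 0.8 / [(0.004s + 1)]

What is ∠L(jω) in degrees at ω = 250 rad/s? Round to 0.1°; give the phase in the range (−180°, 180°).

At ω = 250 rad/s:
pole (1 + j250·0.004) = 1 + j1 → |·| ≈ 1.4142, ∠ ≈ 45.00°
∠L = (0°) − (45.00°) = -45.00°

-45.0°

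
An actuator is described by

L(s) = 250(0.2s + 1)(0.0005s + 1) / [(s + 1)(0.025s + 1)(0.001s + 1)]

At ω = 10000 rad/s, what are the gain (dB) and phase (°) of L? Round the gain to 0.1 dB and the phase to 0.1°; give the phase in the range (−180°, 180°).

-19.9 dB, -95.4°

At ω = 10000 rad/s:
zero (1 + j10000·0.2) = 1 + j2000 → |·| ≈ 2000, ∠ ≈ 89.97°
zero (1 + j10000·0.0005) = 1 + j5 → |·| ≈ 5.099, ∠ ≈ 78.69°
pole (1 + j10000·1) = 1 + j10000 → |·| ≈ 10000, ∠ ≈ 89.99°
pole (1 + j10000·0.025) = 1 + j250 → |·| ≈ 250, ∠ ≈ 89.77°
pole (1 + j10000·0.001) = 1 + j10 → |·| ≈ 10.05, ∠ ≈ 84.29°
|L| = 250 · 2000 · 5.099 / (10000 · 250 · 10.05) ≈ 0.10147
Gain = 20 log₁₀(0.10147) ≈ -19.87 dB
∠L = (89.97° + 78.69°) − (89.99° + 89.77° + 84.29°) = -95.39°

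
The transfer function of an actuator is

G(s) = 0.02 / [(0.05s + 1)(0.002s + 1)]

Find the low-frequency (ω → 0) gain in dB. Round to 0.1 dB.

-34.0 dB

G(0) = 0.02 · 1 / 1 = 0.02
20 log₁₀(0.02) ≈ -33.98 dB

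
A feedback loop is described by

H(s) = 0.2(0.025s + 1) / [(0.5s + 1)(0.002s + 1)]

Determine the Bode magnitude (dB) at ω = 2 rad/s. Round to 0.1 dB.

-17.0 dB

At ω = 2 rad/s:
zero (1 + j2·0.025) = 1 + j0.05 → |·| ≈ 1.0012, ∠ ≈ 2.86°
pole (1 + j2·0.5) = 1 + j1 → |·| ≈ 1.4142, ∠ ≈ 45.00°
pole (1 + j2·0.002) = 1 + j0.004 → |·| ≈ 1, ∠ ≈ 0.23°
|H| = 0.2 · 1.0012 / (1.4142 · 1) ≈ 0.14159
Gain = 20 log₁₀(0.14159) ≈ -16.98 dB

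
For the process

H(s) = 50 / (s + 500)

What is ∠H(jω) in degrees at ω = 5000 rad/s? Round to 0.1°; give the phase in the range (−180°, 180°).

-84.3°

At s = jω = j5000:
pole (s+500): 500 + j5000 → |·| = √(500²+5000²) = √25250000 ≈ 5024.9, ∠ = arctan(5000/500) ≈ 84.29°
∠H = 0.00° − 84.29° = -84.29°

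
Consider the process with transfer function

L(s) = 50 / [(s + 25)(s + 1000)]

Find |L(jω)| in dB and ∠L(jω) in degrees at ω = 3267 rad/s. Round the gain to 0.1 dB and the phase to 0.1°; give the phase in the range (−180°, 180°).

At s = jω = j3267:
pole (s+25): 25 + j3267 → |·| = √(25²+3267²) = √10673914 ≈ 3267.1, ∠ = arctan(3267/25) ≈ 89.56°
pole (s+1000): 1000 + j3267 → |·| = √(1000²+3267²) = √11673289 ≈ 3416.6, ∠ = arctan(3267/1000) ≈ 72.98°
|L| = 50 / 1.1162e+07 ≈ 4.4795e-06
Gain = 20 log₁₀(4.4795e-06) ≈ -106.98 dB
∠L = 0.00° − 162.54° = -162.54°

-107.0 dB, -162.5°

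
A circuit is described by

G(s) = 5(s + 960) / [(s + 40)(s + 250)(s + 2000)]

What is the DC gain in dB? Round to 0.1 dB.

G(0) = 5·960 / (40·250·2000) ≈ 0.00024
20 log₁₀(0.00024) ≈ -72.40 dB

-72.4 dB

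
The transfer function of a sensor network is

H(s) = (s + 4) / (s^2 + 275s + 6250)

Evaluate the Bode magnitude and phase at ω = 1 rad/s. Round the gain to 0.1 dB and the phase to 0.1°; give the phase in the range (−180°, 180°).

-63.6 dB, 11.5°

Substitute s = j1:
Numerator: (j1) + 4 = 4 + j1
Denominator: (j1)^2 + 275(j1) + 6250 = 6249 + j275
|N| = √(4² + 1²) ≈ 4.1231, ∠N ≈ 14.04°
|D| = √(6249² + 275²) ≈ 6255, ∠D ≈ 2.52°
|H| = 4.1231 / 6255 ≈ 0.00065917
Gain = 20 log₁₀(0.00065917) ≈ -63.62 dB
∠H = 14.04° − 2.52° = 11.52°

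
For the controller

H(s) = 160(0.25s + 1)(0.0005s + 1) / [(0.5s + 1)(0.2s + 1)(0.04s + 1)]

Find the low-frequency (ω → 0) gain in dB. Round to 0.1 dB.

H(0) = 160 · 1 / 1 = 160
20 log₁₀(160) ≈ 44.08 dB

44.1 dB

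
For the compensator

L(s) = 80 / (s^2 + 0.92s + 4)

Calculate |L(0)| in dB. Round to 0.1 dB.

26.0 dB

L(0) = 80 / 4 = 20
20 log₁₀(20) ≈ 26.02 dB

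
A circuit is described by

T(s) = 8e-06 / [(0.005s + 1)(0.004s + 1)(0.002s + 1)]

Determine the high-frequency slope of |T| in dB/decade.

-60 dB/decade

Each pole contributes −20 dB/decade at high frequency; each zero contributes +20 dB/decade.
Net: 0 zero(s) − 3 pole(s) → -60 dB/decade.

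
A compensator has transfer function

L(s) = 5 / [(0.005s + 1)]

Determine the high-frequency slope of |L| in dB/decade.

-20 dB/decade

Each pole contributes −20 dB/decade at high frequency; each zero contributes +20 dB/decade.
Net: 0 zero(s) − 1 pole(s) → -20 dB/decade.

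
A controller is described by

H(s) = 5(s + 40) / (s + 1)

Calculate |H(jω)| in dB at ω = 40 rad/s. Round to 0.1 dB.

At s = jω = j40:
zero (s+40): 40 + j40 → |·| = √(40²+40²) = √3200 ≈ 56.569, ∠ = arctan(40/40) ≈ 45.00°
pole (s+1): 1 + j40 → |·| = √(1²+40²) = √1601 ≈ 40.012, ∠ = arctan(40/1) ≈ 88.57°
|H| = 5 · 56.569 / 40.012 ≈ 7.069
Gain = 20 log₁₀(7.069) ≈ 16.99 dB

17.0 dB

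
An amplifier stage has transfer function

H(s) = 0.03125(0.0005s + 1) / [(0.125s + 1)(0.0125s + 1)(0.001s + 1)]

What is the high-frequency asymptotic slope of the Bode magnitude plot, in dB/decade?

Each pole contributes −20 dB/decade at high frequency; each zero contributes +20 dB/decade.
Net: 1 zero(s) − 3 pole(s) → -40 dB/decade.

-40 dB/decade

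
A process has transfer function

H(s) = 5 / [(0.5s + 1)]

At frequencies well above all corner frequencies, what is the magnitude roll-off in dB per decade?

-20 dB/decade

Each pole contributes −20 dB/decade at high frequency; each zero contributes +20 dB/decade.
Net: 0 zero(s) − 1 pole(s) → -20 dB/decade.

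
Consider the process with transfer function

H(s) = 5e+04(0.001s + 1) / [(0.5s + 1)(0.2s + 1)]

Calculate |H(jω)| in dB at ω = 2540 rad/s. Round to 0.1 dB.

At ω = 2540 rad/s:
zero (1 + j2540·0.001) = 1 + j2.54 → |·| ≈ 2.7298, ∠ ≈ 68.51°
pole (1 + j2540·0.5) = 1 + j1270 → |·| ≈ 1270, ∠ ≈ 89.95°
pole (1 + j2540·0.2) = 1 + j508 → |·| ≈ 508, ∠ ≈ 89.89°
|H| = 5e+04 · 2.7298 / (1270 · 508) ≈ 0.21156
Gain = 20 log₁₀(0.21156) ≈ -13.49 dB

-13.5 dB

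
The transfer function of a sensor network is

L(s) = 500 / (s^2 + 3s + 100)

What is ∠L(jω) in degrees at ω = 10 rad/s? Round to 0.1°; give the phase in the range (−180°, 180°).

-90.0°

At s = jω = j10:
quadratic: (j10)² + 3·j10 + 100 = 0 + j30 → |·| ≈ 30, ∠ ≈ 90.00°
∠L = 0.00° − 90.00° = -90.00°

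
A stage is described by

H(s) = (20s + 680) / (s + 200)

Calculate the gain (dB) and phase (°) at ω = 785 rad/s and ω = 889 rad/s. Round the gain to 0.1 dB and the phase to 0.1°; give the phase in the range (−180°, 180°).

ω = 785: 25.8 dB, 11.8°; ω = 889: 25.8 dB, 10.5°

Substitute s = j785:
Numerator: 20(j785) + 680 = 680 + j15700
Denominator: (j785) + 200 = 200 + j785
|N| = √(680² + 15700²) ≈ 15715, ∠N ≈ 87.52°
|D| = √(200² + 785²) ≈ 810.08, ∠D ≈ 75.71°
|H| = 15715 / 810.08 ≈ 19.399
Gain = 20 log₁₀(19.399) ≈ 25.76 dB
∠H = 87.52° − 75.71° = 11.81°

Substitute s = j889:
Numerator: 20(j889) + 680 = 680 + j17780
Denominator: (j889) + 200 = 200 + j889
|N| = √(680² + 17780²) ≈ 17793, ∠N ≈ 87.81°
|D| = √(200² + 889²) ≈ 911.22, ∠D ≈ 77.32°
|H| = 17793 / 911.22 ≈ 19.527
Gain = 20 log₁₀(19.527) ≈ 25.81 dB
∠H = 87.81° − 77.32° = 10.49°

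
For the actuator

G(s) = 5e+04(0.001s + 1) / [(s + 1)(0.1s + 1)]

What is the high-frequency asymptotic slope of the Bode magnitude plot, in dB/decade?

Each pole contributes −20 dB/decade at high frequency; each zero contributes +20 dB/decade.
Net: 1 zero(s) − 2 pole(s) → -20 dB/decade.

-20 dB/decade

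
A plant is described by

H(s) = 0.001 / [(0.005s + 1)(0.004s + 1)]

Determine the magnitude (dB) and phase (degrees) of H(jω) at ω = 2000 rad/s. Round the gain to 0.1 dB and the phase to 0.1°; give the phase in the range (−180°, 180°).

At ω = 2000 rad/s:
pole (1 + j2000·0.005) = 1 + j10 → |·| ≈ 10.05, ∠ ≈ 84.29°
pole (1 + j2000·0.004) = 1 + j8 → |·| ≈ 8.0623, ∠ ≈ 82.87°
|H| = 0.001 · 1 / (10.05 · 8.0623) ≈ 1.2342e-05
Gain = 20 log₁₀(1.2342e-05) ≈ -98.17 dB
∠H = (0°) − (84.29° + 82.87°) = -167.16°

-98.2 dB, -167.2°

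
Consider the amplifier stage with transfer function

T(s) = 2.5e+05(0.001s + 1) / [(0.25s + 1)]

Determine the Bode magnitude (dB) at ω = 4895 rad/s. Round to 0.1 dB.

At ω = 4895 rad/s:
zero (1 + j4895·0.001) = 1 + j4.895 → |·| ≈ 4.9961, ∠ ≈ 78.45°
pole (1 + j4895·0.25) = 1 + j1223.75 → |·| ≈ 1223.8, ∠ ≈ 89.95°
|T| = 2.5e+05 · 4.9961 / (1223.8) ≈ 1020.6
Gain = 20 log₁₀(1020.6) ≈ 60.18 dB

60.2 dB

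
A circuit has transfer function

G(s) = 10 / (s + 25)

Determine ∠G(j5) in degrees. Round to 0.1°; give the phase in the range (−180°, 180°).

At s = jω = j5:
pole (s+25): 25 + j5 → |·| = √(25²+5²) = √650 ≈ 25.495, ∠ = arctan(5/25) ≈ 11.31°
∠G = 0.00° − 11.31° = -11.31°

-11.3°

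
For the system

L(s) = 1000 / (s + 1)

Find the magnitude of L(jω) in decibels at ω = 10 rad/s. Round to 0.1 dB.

40.0 dB

Substitute s = j10:
Numerator: 1000 = 1000 + j0
Denominator: (j10) + 1 = 1 + j10
|N| = √(1000² + 0²) ≈ 1000, ∠N ≈ 0.00°
|D| = √(1² + 10²) ≈ 10.05, ∠D ≈ 84.29°
|L| = 1000 / 10.05 ≈ 99.502
Gain = 20 log₁₀(99.502) ≈ 39.96 dB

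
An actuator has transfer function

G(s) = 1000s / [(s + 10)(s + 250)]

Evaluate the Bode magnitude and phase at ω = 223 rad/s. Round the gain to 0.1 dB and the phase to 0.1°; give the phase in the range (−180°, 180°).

9.5 dB, -39.2°

At s = jω = j223:
zero at origin: s = j223 → |·| = 223, ∠ = 90.00°
pole (s+10): 10 + j223 → |·| = √(10²+223²) = √49829 ≈ 223.22, ∠ = arctan(223/10) ≈ 87.43°
pole (s+250): 250 + j223 → |·| = √(250²+223²) = √112229 ≈ 335.01, ∠ = arctan(223/250) ≈ 41.73°
|G| = 1000 · 223 / 74781 ≈ 2.982
Gain = 20 log₁₀(2.982) ≈ 9.49 dB
∠G = 90.00° − 129.16° = -39.16°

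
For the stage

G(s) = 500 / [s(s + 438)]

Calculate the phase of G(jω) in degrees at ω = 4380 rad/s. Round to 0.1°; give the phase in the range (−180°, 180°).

At s = jω = j4380:
pole (s+438): 438 + j4380 → |·| = √(438²+4380²) = √19376244 ≈ 4401.8, ∠ = arctan(4380/438) ≈ 84.29°
pole at origin: |s| = 4380, ∠ = 90.00° (in denominator)
∠G = 0.00° − 174.29° = -174.29°

-174.3°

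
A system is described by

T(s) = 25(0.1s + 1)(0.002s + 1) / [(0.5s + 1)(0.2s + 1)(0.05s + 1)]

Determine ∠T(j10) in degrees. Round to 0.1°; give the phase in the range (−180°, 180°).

-122.5°

At ω = 10 rad/s:
zero (1 + j10·0.1) = 1 + j1 → |·| ≈ 1.4142, ∠ ≈ 45.00°
zero (1 + j10·0.002) = 1 + j0.02 → |·| ≈ 1.0002, ∠ ≈ 1.15°
pole (1 + j10·0.5) = 1 + j5 → |·| ≈ 5.099, ∠ ≈ 78.69°
pole (1 + j10·0.2) = 1 + j2 → |·| ≈ 2.2361, ∠ ≈ 63.43°
pole (1 + j10·0.05) = 1 + j0.5 → |·| ≈ 1.118, ∠ ≈ 26.57°
∠T = (45.00° + 1.15°) − (78.69° + 63.43° + 26.57°) = -122.54°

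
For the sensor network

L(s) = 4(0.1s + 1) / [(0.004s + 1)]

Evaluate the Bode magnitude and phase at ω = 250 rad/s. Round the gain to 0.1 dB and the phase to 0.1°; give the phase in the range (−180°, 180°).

At ω = 250 rad/s:
zero (1 + j250·0.1) = 1 + j25 → |·| ≈ 25.02, ∠ ≈ 87.71°
pole (1 + j250·0.004) = 1 + j1 → |·| ≈ 1.4142, ∠ ≈ 45.00°
|L| = 4 · 25.02 / (1.4142) ≈ 70.768
Gain = 20 log₁₀(70.768) ≈ 37.00 dB
∠L = (87.71°) − (45.00°) = 42.71°

37.0 dB, 42.7°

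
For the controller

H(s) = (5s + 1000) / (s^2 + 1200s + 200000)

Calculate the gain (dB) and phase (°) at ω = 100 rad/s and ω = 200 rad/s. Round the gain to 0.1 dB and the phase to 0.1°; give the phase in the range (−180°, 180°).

ω = 100: -46.1 dB, -5.7°; ω = 200: -46.2 dB, -11.3°

Substitute s = j100:
Numerator: 5(j100) + 1000 = 1000 + j500
Denominator: (j100)^2 + 1200(j100) + 200000 = 190000 + j120000
|N| = √(1000² + 500²) ≈ 1118, ∠N ≈ 26.57°
|D| = √(190000² + 120000²) ≈ 2.2472e+05, ∠D ≈ 32.28°
|H| = 1118 / 2.2472e+05 ≈ 0.0049751
Gain = 20 log₁₀(0.0049751) ≈ -46.06 dB
∠H = 26.57° − 32.28° = -5.71°

Substitute s = j200:
Numerator: 5(j200) + 1000 = 1000 + j1000
Denominator: (j200)^2 + 1200(j200) + 200000 = 160000 + j240000
|N| = √(1000² + 1000²) ≈ 1414.2, ∠N ≈ 45.00°
|D| = √(160000² + 240000²) ≈ 2.8844e+05, ∠D ≈ 56.31°
|H| = 1414.2 / 2.8844e+05 ≈ 0.0049029
Gain = 20 log₁₀(0.0049029) ≈ -46.19 dB
∠H = 45.00° − 56.31° = -11.31°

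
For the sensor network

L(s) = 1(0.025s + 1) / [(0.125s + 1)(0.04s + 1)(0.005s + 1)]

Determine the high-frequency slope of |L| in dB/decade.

-40 dB/decade

Each pole contributes −20 dB/decade at high frequency; each zero contributes +20 dB/decade.
Net: 1 zero(s) − 3 pole(s) → -40 dB/decade.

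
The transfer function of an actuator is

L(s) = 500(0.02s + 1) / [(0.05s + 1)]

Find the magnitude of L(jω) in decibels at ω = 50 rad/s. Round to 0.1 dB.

At ω = 50 rad/s:
zero (1 + j50·0.02) = 1 + j1 → |·| ≈ 1.4142, ∠ ≈ 45.00°
pole (1 + j50·0.05) = 1 + j2.5 → |·| ≈ 2.6926, ∠ ≈ 68.20°
|L| = 500 · 1.4142 / (2.6926) ≈ 262.61
Gain = 20 log₁₀(262.61) ≈ 48.39 dB

48.4 dB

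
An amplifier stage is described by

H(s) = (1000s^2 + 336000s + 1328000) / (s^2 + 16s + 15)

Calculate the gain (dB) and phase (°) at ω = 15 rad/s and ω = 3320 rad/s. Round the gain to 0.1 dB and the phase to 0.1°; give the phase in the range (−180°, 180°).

ω = 15: 84.2 dB, -53.5°; ω = 3320: 60.0 dB, -5.5°

Substitute s = j15:
Numerator: 1000(j15)^2 + 336000(j15) + 1328000 = 1103000 + j5040000
Denominator: (j15)^2 + 16(j15) + 15 = -210 + j240
|N| = √(1103000² + 5040000²) ≈ 5.1593e+06, ∠N ≈ 77.66°
|D| = √(210² + 240²) ≈ 318.9, ∠D ≈ 131.19°
|H| = 5.1593e+06 / 318.9 ≈ 16178
Gain = 20 log₁₀(16178) ≈ 84.18 dB
∠H = 77.66° − 131.19° = -53.53°

Substitute s = j3320:
Numerator: 1000(j3320)^2 + 336000(j3320) + 1328000 = -11021072000 + j1115520000
Denominator: (j3320)^2 + 16(j3320) + 15 = -11022385 + j53120
|N| = √(11021072000² + 1115520000²) ≈ 1.1077e+10, ∠N ≈ 174.22°
|D| = √(11022385² + 53120²) ≈ 1.1023e+07, ∠D ≈ 179.72°
|H| = 1.1077e+10 / 1.1023e+07 ≈ 1004.9
Gain = 20 log₁₀(1004.9) ≈ 60.04 dB
∠H = 174.22° − 179.72° = -5.50°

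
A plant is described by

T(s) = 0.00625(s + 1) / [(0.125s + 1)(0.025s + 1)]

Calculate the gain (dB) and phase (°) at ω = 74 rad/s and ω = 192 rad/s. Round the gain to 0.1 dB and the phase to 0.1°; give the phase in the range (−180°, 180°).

At ω = 74 rad/s:
zero (1 + j74·1) = 1 + j74 → |·| ≈ 74.007, ∠ ≈ 89.23°
pole (1 + j74·0.125) = 1 + j9.25 → |·| ≈ 9.3039, ∠ ≈ 83.83°
pole (1 + j74·0.025) = 1 + j1.85 → |·| ≈ 2.103, ∠ ≈ 61.61°
|T| = 0.00625 · 74.007 / (9.3039 · 2.103) ≈ 0.02364
Gain = 20 log₁₀(0.02364) ≈ -32.53 dB
∠T = (89.23°) − (83.83° + 61.61°) = -56.21°

At ω = 192 rad/s:
zero (1 + j192·1) = 1 + j192 → |·| ≈ 192, ∠ ≈ 89.70°
pole (1 + j192·0.125) = 1 + j24 → |·| ≈ 24.021, ∠ ≈ 87.61°
pole (1 + j192·0.025) = 1 + j4.8 → |·| ≈ 4.9031, ∠ ≈ 78.23°
|T| = 0.00625 · 192 / (24.021 · 4.9031) ≈ 0.010189
Gain = 20 log₁₀(0.010189) ≈ -39.84 dB
∠T = (89.70°) − (87.61° + 78.23°) = -76.14°

ω = 74: -32.5 dB, -56.2°; ω = 192: -39.8 dB, -76.1°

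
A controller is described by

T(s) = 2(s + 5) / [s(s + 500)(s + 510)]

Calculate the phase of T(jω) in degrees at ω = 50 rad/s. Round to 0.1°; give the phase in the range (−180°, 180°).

-17.0°

At s = jω = j50:
zero (s+5): 5 + j50 → |·| = √(5²+50²) = √2525 ≈ 50.249, ∠ = arctan(50/5) ≈ 84.29°
pole (s+500): 500 + j50 → |·| = √(500²+50²) = √252500 ≈ 502.49, ∠ = arctan(50/500) ≈ 5.71°
pole (s+510): 510 + j50 → |·| = √(510²+50²) = √262600 ≈ 512.45, ∠ = arctan(50/510) ≈ 5.60°
pole at origin: |s| = 50, ∠ = 90.00° (in denominator)
∠T = 84.29° − 101.31° = -17.02°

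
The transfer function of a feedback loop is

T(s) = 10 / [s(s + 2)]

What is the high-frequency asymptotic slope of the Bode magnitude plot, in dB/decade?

-40 dB/decade

Each pole contributes −20 dB/decade at high frequency; each zero contributes +20 dB/decade.
Net: 0 zero(s) − 2 pole(s) → -40 dB/decade.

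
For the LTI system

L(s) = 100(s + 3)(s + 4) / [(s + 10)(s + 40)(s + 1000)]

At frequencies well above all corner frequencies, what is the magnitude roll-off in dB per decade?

Each pole contributes −20 dB/decade at high frequency; each zero contributes +20 dB/decade.
Net: 2 zero(s) − 3 pole(s) → -20 dB/decade.

-20 dB/decade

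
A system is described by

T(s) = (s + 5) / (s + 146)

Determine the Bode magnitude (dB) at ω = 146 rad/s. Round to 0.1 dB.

At s = jω = j146:
zero (s+5): 5 + j146 → |·| = √(5²+146²) = √21341 ≈ 146.09, ∠ = arctan(146/5) ≈ 88.04°
pole (s+146): 146 + j146 → |·| = √(146²+146²) = √42632 ≈ 206.48, ∠ = arctan(146/146) ≈ 45.00°
|T| = 1 · 146.09 / 206.48 ≈ 0.70753
Gain = 20 log₁₀(0.70753) ≈ -3.01 dB

-3.0 dB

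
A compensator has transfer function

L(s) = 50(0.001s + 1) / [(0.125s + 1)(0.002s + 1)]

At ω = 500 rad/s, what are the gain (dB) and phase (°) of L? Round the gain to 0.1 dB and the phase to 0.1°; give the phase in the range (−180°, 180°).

-4.0 dB, -107.5°

At ω = 500 rad/s:
zero (1 + j500·0.001) = 1 + j0.5 → |·| ≈ 1.118, ∠ ≈ 26.57°
pole (1 + j500·0.125) = 1 + j62.5 → |·| ≈ 62.508, ∠ ≈ 89.08°
pole (1 + j500·0.002) = 1 + j1 → |·| ≈ 1.4142, ∠ ≈ 45.00°
|L| = 50 · 1.118 / (62.508 · 1.4142) ≈ 0.63236
Gain = 20 log₁₀(0.63236) ≈ -3.98 dB
∠L = (26.57°) − (89.08° + 45.00°) = -107.51°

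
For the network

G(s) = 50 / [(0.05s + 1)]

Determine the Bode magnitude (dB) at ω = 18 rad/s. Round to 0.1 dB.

At ω = 18 rad/s:
pole (1 + j18·0.05) = 1 + j0.9 → |·| ≈ 1.3454, ∠ ≈ 41.99°
|G| = 50 · 1 / (1.3454) ≈ 37.164
Gain = 20 log₁₀(37.164) ≈ 31.40 dB

31.4 dB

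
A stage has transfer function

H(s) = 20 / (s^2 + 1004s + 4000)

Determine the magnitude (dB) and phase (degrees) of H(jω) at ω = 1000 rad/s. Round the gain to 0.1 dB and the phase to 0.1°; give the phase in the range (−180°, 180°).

-97.0 dB, -134.8°

Substitute s = j1000:
Numerator: 20 = 20 + j0
Denominator: (j1000)^2 + 1004(j1000) + 4000 = -996000 + j1004000
|N| = √(20² + 0²) ≈ 20, ∠N ≈ 0.00°
|D| = √(996000² + 1004000²) ≈ 1.4142e+06, ∠D ≈ 134.77°
|H| = 20 / 1.4142e+06 ≈ 1.4142e-05
Gain = 20 log₁₀(1.4142e-05) ≈ -96.99 dB
∠H = 0.00° − 134.77° = -134.77°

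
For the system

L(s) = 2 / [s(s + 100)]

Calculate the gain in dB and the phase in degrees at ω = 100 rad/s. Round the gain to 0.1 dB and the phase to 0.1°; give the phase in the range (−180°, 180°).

At s = jω = j100:
pole (s+100): 100 + j100 → |·| = √(100²+100²) = √20000 ≈ 141.42, ∠ = arctan(100/100) ≈ 45.00°
pole at origin: |s| = 100, ∠ = 90.00° (in denominator)
|L| = 2 / 14142 ≈ 0.00014142
Gain = 20 log₁₀(0.00014142) ≈ -76.99 dB
∠L = 0.00° − 135.00° = -135.00°

-77.0 dB, -135.0°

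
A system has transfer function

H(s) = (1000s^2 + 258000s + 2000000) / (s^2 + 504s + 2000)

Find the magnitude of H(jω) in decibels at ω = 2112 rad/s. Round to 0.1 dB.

Substitute s = j2112:
Numerator: 1000(j2112)^2 + 258000(j2112) + 2000000 = -4458544000 + j544896000
Denominator: (j2112)^2 + 504(j2112) + 2000 = -4458544 + j1064448
|N| = √(4458544000² + 544896000²) ≈ 4.4917e+09, ∠N ≈ 173.03°
|D| = √(4458544² + 1064448²) ≈ 4.5838e+06, ∠D ≈ 166.57°
|H| = 4.4917e+09 / 4.5838e+06 ≈ 979.91
Gain = 20 log₁₀(979.91) ≈ 59.82 dB

59.8 dB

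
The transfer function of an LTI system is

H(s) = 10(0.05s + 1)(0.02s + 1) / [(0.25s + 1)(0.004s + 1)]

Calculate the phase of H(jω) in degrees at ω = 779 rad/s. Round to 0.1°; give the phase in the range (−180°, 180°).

12.9°

At ω = 779 rad/s:
zero (1 + j779·0.05) = 1 + j38.95 → |·| ≈ 38.963, ∠ ≈ 88.53°
zero (1 + j779·0.02) = 1 + j15.58 → |·| ≈ 15.612, ∠ ≈ 86.33°
pole (1 + j779·0.25) = 1 + j194.75 → |·| ≈ 194.75, ∠ ≈ 89.71°
pole (1 + j779·0.004) = 1 + j3.116 → |·| ≈ 3.2725, ∠ ≈ 72.21°
∠H = (88.53° + 86.33°) − (89.71° + 72.21°) = 12.94°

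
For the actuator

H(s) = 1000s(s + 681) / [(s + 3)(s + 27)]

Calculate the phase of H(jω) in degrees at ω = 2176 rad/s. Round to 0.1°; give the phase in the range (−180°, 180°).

-16.6°

At s = jω = j2176:
zero (s+681): 681 + j2176 → |·| = √(681²+2176²) = √5198737 ≈ 2280.1, ∠ = arctan(2176/681) ≈ 72.62°
zero at origin: s = j2176 → |·| = 2176, ∠ = 90.00°
pole (s+3): 3 + j2176 → |·| = √(3²+2176²) = √4734985 ≈ 2176, ∠ = arctan(2176/3) ≈ 89.92°
pole (s+27): 27 + j2176 → |·| = √(27²+2176²) = √4735705 ≈ 2176.2, ∠ = arctan(2176/27) ≈ 89.29°
∠H = 162.62° − 179.21° = -16.59°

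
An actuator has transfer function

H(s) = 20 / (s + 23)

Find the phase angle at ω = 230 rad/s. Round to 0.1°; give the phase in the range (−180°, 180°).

-84.3°

At s = jω = j230:
pole (s+23): 23 + j230 → |·| = √(23²+230²) = √53429 ≈ 231.15, ∠ = arctan(230/23) ≈ 84.29°
∠H = 0.00° − 84.29° = -84.29°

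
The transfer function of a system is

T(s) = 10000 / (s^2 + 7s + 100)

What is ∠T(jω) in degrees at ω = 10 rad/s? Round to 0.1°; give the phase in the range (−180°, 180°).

-90.0°

At s = jω = j10:
quadratic: (j10)² + 7·j10 + 100 = 0 + j70 → |·| ≈ 70, ∠ ≈ 90.00°
∠T = 0.00° − 90.00° = -90.00°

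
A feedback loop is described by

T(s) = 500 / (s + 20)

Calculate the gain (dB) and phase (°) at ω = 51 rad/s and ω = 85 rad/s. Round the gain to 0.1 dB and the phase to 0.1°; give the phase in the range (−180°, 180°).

At s = jω = j51:
pole (s+20): 20 + j51 → |·| = √(20²+51²) = √3001 ≈ 54.781, ∠ = arctan(51/20) ≈ 68.59°
|T| = 500 / 54.781 ≈ 9.1273
Gain = 20 log₁₀(9.1273) ≈ 19.21 dB
∠T = 0.00° − 68.59° = -68.59°

At s = jω = j85:
pole (s+20): 20 + j85 → |·| = √(20²+85²) = √7625 ≈ 87.321, ∠ = arctan(85/20) ≈ 76.76°
|T| = 500 / 87.321 ≈ 5.726
Gain = 20 log₁₀(5.726) ≈ 15.16 dB
∠T = 0.00° − 76.76° = -76.76°

ω = 51: 19.2 dB, -68.6°; ω = 85: 15.2 dB, -76.8°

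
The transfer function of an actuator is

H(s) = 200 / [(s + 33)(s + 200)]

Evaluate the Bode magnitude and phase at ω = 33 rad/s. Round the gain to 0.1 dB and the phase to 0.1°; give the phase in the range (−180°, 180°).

-33.5 dB, -54.4°

At s = jω = j33:
pole (s+33): 33 + j33 → |·| = √(33²+33²) = √2178 ≈ 46.669, ∠ = arctan(33/33) ≈ 45.00°
pole (s+200): 200 + j33 → |·| = √(200²+33²) = √41089 ≈ 202.7, ∠ = arctan(33/200) ≈ 9.37°
|H| = 200 / 9459.8 ≈ 0.021142
Gain = 20 log₁₀(0.021142) ≈ -33.50 dB
∠H = 0.00° − 54.37° = -54.37°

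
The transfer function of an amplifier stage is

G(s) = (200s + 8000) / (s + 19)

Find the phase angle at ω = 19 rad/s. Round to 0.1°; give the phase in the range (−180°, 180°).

-19.6°

Substitute s = j19:
Numerator: 200(j19) + 8000 = 8000 + j3800
Denominator: (j19) + 19 = 19 + j19
|N| = √(8000² + 3800²) ≈ 8856.6, ∠N ≈ 25.41°
|D| = √(19² + 19²) ≈ 26.87, ∠D ≈ 45.00°
∠G = 25.41° − 45.00° = -19.59°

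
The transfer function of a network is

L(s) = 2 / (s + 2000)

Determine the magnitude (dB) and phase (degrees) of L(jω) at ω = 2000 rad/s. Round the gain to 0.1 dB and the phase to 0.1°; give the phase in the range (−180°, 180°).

Substitute s = j2000:
Numerator: 2 = 2 + j0
Denominator: (j2000) + 2000 = 2000 + j2000
|N| = √(2² + 0²) ≈ 2, ∠N ≈ 0.00°
|D| = √(2000² + 2000²) ≈ 2828.4, ∠D ≈ 45.00°
|L| = 2 / 2828.4 ≈ 0.00070711
Gain = 20 log₁₀(0.00070711) ≈ -63.01 dB
∠L = 0.00° − 45.00° = -45.00°

-63.0 dB, -45.0°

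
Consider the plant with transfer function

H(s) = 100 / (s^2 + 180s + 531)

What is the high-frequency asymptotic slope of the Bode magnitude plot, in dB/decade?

Each pole contributes −20 dB/decade at high frequency; each zero contributes +20 dB/decade.
Net: 0 zero(s) − 2 pole(s) → -40 dB/decade.

-40 dB/decade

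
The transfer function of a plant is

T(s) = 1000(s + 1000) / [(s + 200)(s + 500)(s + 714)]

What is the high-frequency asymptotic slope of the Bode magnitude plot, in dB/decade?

Each pole contributes −20 dB/decade at high frequency; each zero contributes +20 dB/decade.
Net: 1 zero(s) − 3 pole(s) → -40 dB/decade.

-40 dB/decade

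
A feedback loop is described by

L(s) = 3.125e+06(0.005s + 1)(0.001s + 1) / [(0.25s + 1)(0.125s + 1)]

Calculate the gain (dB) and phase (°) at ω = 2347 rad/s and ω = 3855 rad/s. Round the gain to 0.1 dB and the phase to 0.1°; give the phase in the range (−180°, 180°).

ω = 2347: 54.7 dB, -27.7°; ω = 3855: 54.3 dB, -17.3°

At ω = 2347 rad/s:
zero (1 + j2347·0.005) = 1 + j11.735 → |·| ≈ 11.778, ∠ ≈ 85.13°
zero (1 + j2347·0.001) = 1 + j2.347 → |·| ≈ 2.5512, ∠ ≈ 66.92°
pole (1 + j2347·0.25) = 1 + j586.75 → |·| ≈ 586.75, ∠ ≈ 89.90°
pole (1 + j2347·0.125) = 1 + j293.375 → |·| ≈ 293.38, ∠ ≈ 89.80°
|L| = 3.125e+06 · 11.778 · 2.5512 / (586.75 · 293.38) ≈ 545.48
Gain = 20 log₁₀(545.48) ≈ 54.74 dB
∠L = (85.13° + 66.92°) − (89.90° + 89.80°) = -27.65°

At ω = 3855 rad/s:
zero (1 + j3855·0.005) = 1 + j19.275 → |·| ≈ 19.301, ∠ ≈ 87.03°
zero (1 + j3855·0.001) = 1 + j3.855 → |·| ≈ 3.9826, ∠ ≈ 75.46°
pole (1 + j3855·0.25) = 1 + j963.75 → |·| ≈ 963.75, ∠ ≈ 89.94°
pole (1 + j3855·0.125) = 1 + j481.875 → |·| ≈ 481.88, ∠ ≈ 89.88°
|L| = 3.125e+06 · 19.301 · 3.9826 / (963.75 · 481.88) ≈ 517.24
Gain = 20 log₁₀(517.24) ≈ 54.27 dB
∠L = (87.03° + 75.46°) − (89.94° + 89.88°) = -17.33°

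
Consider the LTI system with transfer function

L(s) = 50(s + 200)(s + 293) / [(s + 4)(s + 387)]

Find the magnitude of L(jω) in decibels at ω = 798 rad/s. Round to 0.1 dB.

At s = jω = j798:
zero (s+200): 200 + j798 → |·| = √(200²+798²) = √676804 ≈ 822.68, ∠ = arctan(798/200) ≈ 75.93°
zero (s+293): 293 + j798 → |·| = √(293²+798²) = √722653 ≈ 850.09, ∠ = arctan(798/293) ≈ 69.84°
pole (s+4): 4 + j798 → |·| = √(4²+798²) = √636820 ≈ 798.01, ∠ = arctan(798/4) ≈ 89.71°
pole (s+387): 387 + j798 → |·| = √(387²+798²) = √786573 ≈ 886.89, ∠ = arctan(798/387) ≈ 64.13°
|L| = 50 · 6.9935e+05 / 7.0775e+05 ≈ 49.407
Gain = 20 log₁₀(49.407) ≈ 33.88 dB

33.9 dB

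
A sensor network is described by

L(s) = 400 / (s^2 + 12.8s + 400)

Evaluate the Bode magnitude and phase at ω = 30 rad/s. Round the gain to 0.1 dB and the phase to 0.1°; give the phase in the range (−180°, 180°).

-4.0 dB, -142.5°

At s = jω = j30:
quadratic: (j30)² + 12.8·j30 + 400 = -500 + j384 → |·| ≈ 630.44, ∠ ≈ 142.48°
|L| = 400 / 630.44 ≈ 0.63448
Gain = 20 log₁₀(0.63448) ≈ -3.95 dB
∠L = 0.00° − 142.48° = -142.48°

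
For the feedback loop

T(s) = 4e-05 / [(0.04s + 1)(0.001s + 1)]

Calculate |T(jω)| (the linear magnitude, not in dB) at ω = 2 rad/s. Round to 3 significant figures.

At ω = 2 rad/s:
pole (1 + j2·0.04) = 1 + j0.08 → |·| ≈ 1.0032, ∠ ≈ 4.57°
pole (1 + j2·0.001) = 1 + j0.002 → |·| ≈ 1, ∠ ≈ 0.11°
|T| = 4e-05 · 1 / (1.0032 · 1) ≈ 3.9872e-05

3.99e-05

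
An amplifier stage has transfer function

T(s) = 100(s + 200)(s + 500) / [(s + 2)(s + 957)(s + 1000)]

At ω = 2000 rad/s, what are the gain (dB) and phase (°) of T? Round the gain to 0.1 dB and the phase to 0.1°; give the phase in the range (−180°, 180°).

-27.6 dB, -57.6°

At s = jω = j2000:
zero (s+200): 200 + j2000 → |·| = √(200²+2000²) = √4040000 ≈ 2010, ∠ = arctan(2000/200) ≈ 84.29°
zero (s+500): 500 + j2000 → |·| = √(500²+2000²) = √4250000 ≈ 2061.6, ∠ = arctan(2000/500) ≈ 75.96°
pole (s+2): 2 + j2000 → |·| = √(2²+2000²) = √4000004 ≈ 2000, ∠ = arctan(2000/2) ≈ 89.94°
pole (s+957): 957 + j2000 → |·| = √(957²+2000²) = √4915849 ≈ 2217.2, ∠ = arctan(2000/957) ≈ 64.43°
pole (s+1000): 1000 + j2000 → |·| = √(1000²+2000²) = √5000000 ≈ 2236.1, ∠ = arctan(2000/1000) ≈ 63.43°
|T| = 100 · 4.1438e+06 / 9.9158e+09 ≈ 0.04179
Gain = 20 log₁₀(0.04179) ≈ -27.58 dB
∠T = 160.25° − 217.80° = -57.55°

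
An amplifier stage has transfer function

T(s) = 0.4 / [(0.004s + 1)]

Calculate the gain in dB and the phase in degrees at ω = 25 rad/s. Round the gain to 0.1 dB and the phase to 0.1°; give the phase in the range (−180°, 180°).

At ω = 25 rad/s:
pole (1 + j25·0.004) = 1 + j0.1 → |·| ≈ 1.005, ∠ ≈ 5.71°
|T| = 0.4 · 1 / (1.005) ≈ 0.39801
Gain = 20 log₁₀(0.39801) ≈ -8.00 dB
∠T = (0°) − (5.71°) = -5.71°

-8.0 dB, -5.7°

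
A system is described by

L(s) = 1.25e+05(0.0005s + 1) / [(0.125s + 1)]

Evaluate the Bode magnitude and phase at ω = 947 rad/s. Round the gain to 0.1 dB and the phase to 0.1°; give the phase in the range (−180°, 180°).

At ω = 947 rad/s:
zero (1 + j947·0.0005) = 1 + j0.4735 → |·| ≈ 1.1064, ∠ ≈ 25.34°
pole (1 + j947·0.125) = 1 + j118.375 → |·| ≈ 118.38, ∠ ≈ 89.52°
|L| = 1.25e+05 · 1.1064 / (118.38) ≈ 1168.3
Gain = 20 log₁₀(1168.3) ≈ 61.35 dB
∠L = (25.34°) − (89.52°) = -64.18°

61.4 dB, -64.2°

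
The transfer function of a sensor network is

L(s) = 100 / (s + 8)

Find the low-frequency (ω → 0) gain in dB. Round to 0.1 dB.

21.9 dB

L(0) = 100 / (8) = 12.5
20 log₁₀(12.5) ≈ 21.94 dB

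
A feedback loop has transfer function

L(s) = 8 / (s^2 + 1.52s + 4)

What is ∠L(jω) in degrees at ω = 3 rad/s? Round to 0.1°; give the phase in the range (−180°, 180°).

-137.6°

At s = jω = j3:
quadratic: (j3)² + 1.52·j3 + 4 = -5 + j4.56 → |·| ≈ 6.7671, ∠ ≈ 137.64°
∠L = 0.00° − 137.64° = -137.64°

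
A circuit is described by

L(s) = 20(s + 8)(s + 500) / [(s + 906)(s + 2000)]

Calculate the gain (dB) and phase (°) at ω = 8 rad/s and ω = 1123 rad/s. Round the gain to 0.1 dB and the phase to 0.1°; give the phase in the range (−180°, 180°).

ω = 8: -24.1 dB, 45.2°; ω = 1123: 18.4 dB, 75.2°

At s = jω = j8:
zero (s+8): 8 + j8 → |·| = √(8²+8²) = √128 ≈ 11.314, ∠ = arctan(8/8) ≈ 45.00°
zero (s+500): 500 + j8 → |·| = √(500²+8²) = √250064 ≈ 500.06, ∠ = arctan(8/500) ≈ 0.92°
pole (s+906): 906 + j8 → |·| = √(906²+8²) = √820900 ≈ 906.04, ∠ = arctan(8/906) ≈ 0.51°
pole (s+2000): 2000 + j8 → |·| = √(2000²+8²) = √4000064 ≈ 2000, ∠ = arctan(8/2000) ≈ 0.23°
|L| = 20 · 5657.7 / 1.8121e+06 ≈ 0.062444
Gain = 20 log₁₀(0.062444) ≈ -24.09 dB
∠L = 45.92° − 0.74° = 45.18°

At s = jω = j1123:
zero (s+8): 8 + j1123 → |·| = √(8²+1123²) = √1261193 ≈ 1123, ∠ = arctan(1123/8) ≈ 89.59°
zero (s+500): 500 + j1123 → |·| = √(500²+1123²) = √1511129 ≈ 1229.3, ∠ = arctan(1123/500) ≈ 66.00°
pole (s+906): 906 + j1123 → |·| = √(906²+1123²) = √2081965 ≈ 1442.9, ∠ = arctan(1123/906) ≈ 51.10°
pole (s+2000): 2000 + j1123 → |·| = √(2000²+1123²) = √5261129 ≈ 2293.7, ∠ = arctan(1123/2000) ≈ 29.31°
|L| = 20 · 1.3805e+06 / 3.3096e+06 ≈ 8.3424
Gain = 20 log₁₀(8.3424) ≈ 18.43 dB
∠L = 155.59° − 80.41° = 75.18°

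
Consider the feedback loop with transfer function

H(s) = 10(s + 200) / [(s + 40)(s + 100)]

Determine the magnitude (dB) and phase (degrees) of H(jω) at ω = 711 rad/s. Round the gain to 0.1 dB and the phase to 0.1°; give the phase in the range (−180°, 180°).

At s = jω = j711:
zero (s+200): 200 + j711 → |·| = √(200²+711²) = √545521 ≈ 738.59, ∠ = arctan(711/200) ≈ 74.29°
pole (s+40): 40 + j711 → |·| = √(40²+711²) = √507121 ≈ 712.12, ∠ = arctan(711/40) ≈ 86.78°
pole (s+100): 100 + j711 → |·| = √(100²+711²) = √515521 ≈ 718, ∠ = arctan(711/100) ≈ 81.99°
|H| = 10 · 738.59 / 5.113e+05 ≈ 0.014445
Gain = 20 log₁₀(0.014445) ≈ -36.81 dB
∠H = 74.29° − 168.77° = -94.48°

-36.8 dB, -94.5°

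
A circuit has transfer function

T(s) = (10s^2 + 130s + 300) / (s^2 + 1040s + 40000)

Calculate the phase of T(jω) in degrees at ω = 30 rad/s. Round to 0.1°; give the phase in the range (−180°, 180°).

117.3°

Substitute s = j30:
Numerator: 10(j30)^2 + 130(j30) + 300 = -8700 + j3900
Denominator: (j30)^2 + 1040(j30) + 40000 = 39100 + j31200
|N| = √(8700² + 3900²) ≈ 9534.1, ∠N ≈ 155.85°
|D| = √(39100² + 31200²) ≈ 50022, ∠D ≈ 38.59°
∠T = 155.85° − 38.59° = 117.26°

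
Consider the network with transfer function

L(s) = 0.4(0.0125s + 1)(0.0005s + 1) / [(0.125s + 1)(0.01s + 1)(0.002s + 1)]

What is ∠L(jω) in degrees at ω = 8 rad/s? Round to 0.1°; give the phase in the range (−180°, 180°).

At ω = 8 rad/s:
zero (1 + j8·0.0125) = 1 + j0.1 → |·| ≈ 1.005, ∠ ≈ 5.71°
zero (1 + j8·0.0005) = 1 + j0.004 → |·| ≈ 1, ∠ ≈ 0.23°
pole (1 + j8·0.125) = 1 + j1 → |·| ≈ 1.4142, ∠ ≈ 45.00°
pole (1 + j8·0.01) = 1 + j0.08 → |·| ≈ 1.0032, ∠ ≈ 4.57°
pole (1 + j8·0.002) = 1 + j0.016 → |·| ≈ 1.0001, ∠ ≈ 0.92°
∠L = (5.71° + 0.23°) − (45.00° + 4.57° + 0.92°) = -44.55°

-44.6°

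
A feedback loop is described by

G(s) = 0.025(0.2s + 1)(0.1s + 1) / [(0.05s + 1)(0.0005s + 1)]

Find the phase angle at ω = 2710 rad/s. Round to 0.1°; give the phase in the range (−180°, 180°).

36.5°

At ω = 2710 rad/s:
zero (1 + j2710·0.2) = 1 + j542 → |·| ≈ 542, ∠ ≈ 89.89°
zero (1 + j2710·0.1) = 1 + j271 → |·| ≈ 271, ∠ ≈ 89.79°
pole (1 + j2710·0.05) = 1 + j135.5 → |·| ≈ 135.5, ∠ ≈ 89.58°
pole (1 + j2710·0.0005) = 1 + j1.355 → |·| ≈ 1.6841, ∠ ≈ 53.57°
∠G = (89.89° + 89.79°) − (89.58° + 53.57°) = 36.53°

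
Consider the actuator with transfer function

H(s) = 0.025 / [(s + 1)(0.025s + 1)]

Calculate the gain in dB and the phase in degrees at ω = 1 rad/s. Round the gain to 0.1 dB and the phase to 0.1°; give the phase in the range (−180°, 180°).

-35.1 dB, -46.4°

At ω = 1 rad/s:
pole (1 + j1·1) = 1 + j1 → |·| ≈ 1.4142, ∠ ≈ 45.00°
pole (1 + j1·0.025) = 1 + j0.025 → |·| ≈ 1.0003, ∠ ≈ 1.43°
|H| = 0.025 · 1 / (1.4142 · 1.0003) ≈ 0.017673
Gain = 20 log₁₀(0.017673) ≈ -35.05 dB
∠H = (0°) − (45.00° + 1.43°) = -46.43°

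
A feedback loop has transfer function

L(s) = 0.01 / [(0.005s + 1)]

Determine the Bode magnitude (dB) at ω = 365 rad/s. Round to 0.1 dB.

-46.4 dB

At ω = 365 rad/s:
pole (1 + j365·0.005) = 1 + j1.825 → |·| ≈ 2.081, ∠ ≈ 61.28°
|L| = 0.01 · 1 / (2.081) ≈ 0.0048054
Gain = 20 log₁₀(0.0048054) ≈ -46.37 dB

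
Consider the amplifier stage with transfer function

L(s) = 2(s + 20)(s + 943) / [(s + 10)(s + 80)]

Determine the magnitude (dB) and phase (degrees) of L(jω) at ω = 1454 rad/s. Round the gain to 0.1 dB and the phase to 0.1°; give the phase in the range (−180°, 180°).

7.5 dB, -30.2°

At s = jω = j1454:
zero (s+20): 20 + j1454 → |·| = √(20²+1454²) = √2114516 ≈ 1454.1, ∠ = arctan(1454/20) ≈ 89.21°
zero (s+943): 943 + j1454 → |·| = √(943²+1454²) = √3003365 ≈ 1733, ∠ = arctan(1454/943) ≈ 57.03°
pole (s+10): 10 + j1454 → |·| = √(10²+1454²) = √2114216 ≈ 1454, ∠ = arctan(1454/10) ≈ 89.61°
pole (s+80): 80 + j1454 → |·| = √(80²+1454²) = √2120516 ≈ 1456.2, ∠ = arctan(1454/80) ≈ 86.85°
|L| = 2 · 2.52e+06 / 2.1173e+06 ≈ 2.3804
Gain = 20 log₁₀(2.3804) ≈ 7.53 dB
∠L = 146.24° − 176.46° = -30.22°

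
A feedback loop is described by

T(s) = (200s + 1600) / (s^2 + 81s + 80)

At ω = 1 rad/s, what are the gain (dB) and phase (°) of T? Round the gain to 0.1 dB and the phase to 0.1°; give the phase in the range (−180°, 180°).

23.1 dB, -38.6°

Substitute s = j1:
Numerator: 200(j1) + 1600 = 1600 + j200
Denominator: (j1)^2 + 81(j1) + 80 = 79 + j81
|N| = √(1600² + 200²) ≈ 1612.5, ∠N ≈ 7.13°
|D| = √(79² + 81²) ≈ 113.15, ∠D ≈ 45.72°
|T| = 1612.5 / 113.15 ≈ 14.251
Gain = 20 log₁₀(14.251) ≈ 23.08 dB
∠T = 7.13° − 45.72° = -38.59°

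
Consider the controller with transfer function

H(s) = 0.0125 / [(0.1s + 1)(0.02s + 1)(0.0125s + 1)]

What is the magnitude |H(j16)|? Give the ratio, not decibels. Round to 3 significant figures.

0.00619

At ω = 16 rad/s:
pole (1 + j16·0.1) = 1 + j1.6 → |·| ≈ 1.8868, ∠ ≈ 57.99°
pole (1 + j16·0.02) = 1 + j0.32 → |·| ≈ 1.05, ∠ ≈ 17.74°
pole (1 + j16·0.0125) = 1 + j0.2 → |·| ≈ 1.0198, ∠ ≈ 11.31°
|H| = 0.0125 · 1 / (1.8868 · 1.05 · 1.0198) ≈ 0.006187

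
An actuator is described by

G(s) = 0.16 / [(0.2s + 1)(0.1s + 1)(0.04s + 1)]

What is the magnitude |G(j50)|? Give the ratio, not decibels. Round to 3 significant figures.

At ω = 50 rad/s:
pole (1 + j50·0.2) = 1 + j10 → |·| ≈ 10.05, ∠ ≈ 84.29°
pole (1 + j50·0.1) = 1 + j5 → |·| ≈ 5.099, ∠ ≈ 78.69°
pole (1 + j50·0.04) = 1 + j2 → |·| ≈ 2.2361, ∠ ≈ 63.43°
|G| = 0.16 · 1 / (10.05 · 5.099 · 2.2361) ≈ 0.0013963

0.00140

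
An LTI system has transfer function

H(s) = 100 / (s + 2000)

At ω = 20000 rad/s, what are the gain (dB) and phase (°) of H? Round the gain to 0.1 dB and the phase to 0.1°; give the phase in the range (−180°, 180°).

-46.1 dB, -84.3°

Substitute s = j20000:
Numerator: 100 = 100 + j0
Denominator: (j20000) + 2000 = 2000 + j20000
|N| = √(100² + 0²) ≈ 100, ∠N ≈ 0.00°
|D| = √(2000² + 20000²) ≈ 20100, ∠D ≈ 84.29°
|H| = 100 / 20100 ≈ 0.0049751
Gain = 20 log₁₀(0.0049751) ≈ -46.06 dB
∠H = 0.00° − 84.29° = -84.29°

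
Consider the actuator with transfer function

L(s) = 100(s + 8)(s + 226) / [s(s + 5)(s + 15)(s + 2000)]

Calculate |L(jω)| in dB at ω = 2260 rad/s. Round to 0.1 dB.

At s = jω = j2260:
zero (s+8): 8 + j2260 → |·| = √(8²+2260²) = √5107664 ≈ 2260, ∠ = arctan(2260/8) ≈ 89.80°
zero (s+226): 226 + j2260 → |·| = √(226²+2260²) = √5158676 ≈ 2271.3, ∠ = arctan(2260/226) ≈ 84.29°
pole (s+5): 5 + j2260 → |·| = √(5²+2260²) = √5107625 ≈ 2260, ∠ = arctan(2260/5) ≈ 89.87°
pole (s+15): 15 + j2260 → |·| = √(15²+2260²) = √5107825 ≈ 2260, ∠ = arctan(2260/15) ≈ 89.62°
pole (s+2000): 2000 + j2260 → |·| = √(2000²+2260²) = √9107600 ≈ 3017.9, ∠ = arctan(2260/2000) ≈ 48.49°
pole at origin: |s| = 2260, ∠ = 90.00° (in denominator)
|L| = 100 · 5.1331e+06 / 3.4836e+13 ≈ 1.4735e-05
Gain = 20 log₁₀(1.4735e-05) ≈ -96.63 dB

-96.6 dB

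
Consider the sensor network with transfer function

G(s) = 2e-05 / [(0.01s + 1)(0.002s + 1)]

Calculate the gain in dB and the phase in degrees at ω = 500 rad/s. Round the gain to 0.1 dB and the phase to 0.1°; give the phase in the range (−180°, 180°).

-111.1 dB, -123.7°

At ω = 500 rad/s:
pole (1 + j500·0.01) = 1 + j5 → |·| ≈ 5.099, ∠ ≈ 78.69°
pole (1 + j500·0.002) = 1 + j1 → |·| ≈ 1.4142, ∠ ≈ 45.00°
|G| = 2e-05 · 1 / (5.099 · 1.4142) ≈ 2.7735e-06
Gain = 20 log₁₀(2.7735e-06) ≈ -111.14 dB
∠G = (0°) − (78.69° + 45.00°) = -123.69°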